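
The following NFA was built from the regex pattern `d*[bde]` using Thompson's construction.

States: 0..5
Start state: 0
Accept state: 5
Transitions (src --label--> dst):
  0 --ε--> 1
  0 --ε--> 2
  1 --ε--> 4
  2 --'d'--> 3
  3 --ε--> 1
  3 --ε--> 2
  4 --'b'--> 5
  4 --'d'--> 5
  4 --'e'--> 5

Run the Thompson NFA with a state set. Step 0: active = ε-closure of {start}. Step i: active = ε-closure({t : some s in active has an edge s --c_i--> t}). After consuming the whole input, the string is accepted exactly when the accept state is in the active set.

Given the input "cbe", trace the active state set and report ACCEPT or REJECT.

initial (ε-close {0}): {0,1,2,4}
'c' @ 1: {}  — state set empty
rest 'be' ignored (set empty)
final: {}; accept 5 not in set

Answer: REJECT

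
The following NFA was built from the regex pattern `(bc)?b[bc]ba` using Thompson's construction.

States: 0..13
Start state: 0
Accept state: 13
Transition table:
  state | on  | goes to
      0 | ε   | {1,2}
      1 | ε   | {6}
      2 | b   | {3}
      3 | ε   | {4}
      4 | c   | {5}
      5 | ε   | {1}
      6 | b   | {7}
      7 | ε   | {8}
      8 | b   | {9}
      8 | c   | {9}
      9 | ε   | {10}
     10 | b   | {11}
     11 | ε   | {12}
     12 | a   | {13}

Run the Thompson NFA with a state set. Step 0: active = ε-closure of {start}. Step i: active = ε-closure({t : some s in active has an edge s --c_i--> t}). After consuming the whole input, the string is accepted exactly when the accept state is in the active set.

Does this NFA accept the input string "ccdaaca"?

Answer: REJECT

Trace:
start: ε-closure({0}) = {0,1,2,6}
'c' @ 1: {}  — state set empty
rest 'cdaaca' ignored (set empty)
final: {}; accept 13 not in set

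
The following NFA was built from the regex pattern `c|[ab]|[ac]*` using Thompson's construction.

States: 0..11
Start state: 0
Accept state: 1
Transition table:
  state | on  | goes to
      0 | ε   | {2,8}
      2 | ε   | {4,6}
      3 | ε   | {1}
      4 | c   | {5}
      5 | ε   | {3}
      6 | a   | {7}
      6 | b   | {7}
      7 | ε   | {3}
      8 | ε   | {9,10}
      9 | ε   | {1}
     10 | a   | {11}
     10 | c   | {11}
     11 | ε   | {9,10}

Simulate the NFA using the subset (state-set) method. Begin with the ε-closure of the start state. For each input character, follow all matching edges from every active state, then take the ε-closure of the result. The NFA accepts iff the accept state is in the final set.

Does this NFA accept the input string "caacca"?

Answer: ACCEPT

Trace:
start: ε-closure({0}) = {0,1,2,4,6,8,9,10}
'c' @ 1: {1,3,5,9,10,11}  (accept∈set)
'a' @ 2: {1,9,10,11}  (accept∈set)
'a' @ 3: {1,9,10,11}  (accept∈set)
'c' @ 4: {1,9,10,11}  (accept∈set)
'c' @ 5: {1,9,10,11}  (accept∈set)
'a' @ 6: {1,9,10,11}  (accept∈set)
after full input: {1,9,10,11}  (accept=1 in)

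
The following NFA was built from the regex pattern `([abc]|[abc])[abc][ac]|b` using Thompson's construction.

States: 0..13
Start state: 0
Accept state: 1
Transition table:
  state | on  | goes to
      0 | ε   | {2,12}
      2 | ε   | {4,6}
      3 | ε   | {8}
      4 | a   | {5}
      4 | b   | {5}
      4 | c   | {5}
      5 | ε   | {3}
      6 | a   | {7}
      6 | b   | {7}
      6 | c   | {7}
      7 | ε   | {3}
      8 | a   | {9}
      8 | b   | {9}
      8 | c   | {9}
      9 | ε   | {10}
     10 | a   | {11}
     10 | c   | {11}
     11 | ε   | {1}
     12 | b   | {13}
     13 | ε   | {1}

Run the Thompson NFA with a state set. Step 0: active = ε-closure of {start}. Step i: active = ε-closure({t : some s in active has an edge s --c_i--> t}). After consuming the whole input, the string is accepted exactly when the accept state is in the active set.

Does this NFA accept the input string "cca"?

start: ε-closure({0}) = {0,2,4,6,12}
'c' @ 1: {3,5,7,8}
'c' @ 2: {9,10}
'a' @ 3: {1,11}  ✓accept
after full input: {1,11}  (accept=1 in)

Answer: ACCEPT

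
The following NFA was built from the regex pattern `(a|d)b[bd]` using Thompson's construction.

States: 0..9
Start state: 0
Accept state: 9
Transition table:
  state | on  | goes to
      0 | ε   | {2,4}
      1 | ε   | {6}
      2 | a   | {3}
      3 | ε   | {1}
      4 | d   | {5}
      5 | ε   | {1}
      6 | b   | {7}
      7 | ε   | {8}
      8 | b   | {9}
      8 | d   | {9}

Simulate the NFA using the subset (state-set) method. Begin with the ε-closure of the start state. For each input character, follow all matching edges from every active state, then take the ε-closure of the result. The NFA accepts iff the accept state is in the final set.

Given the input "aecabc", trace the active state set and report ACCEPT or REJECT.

Answer: REJECT

Steps:
start: ε-closure({0}) = {0,2,4}
'a' @ 1: {1,3,6}
'e' @ 2: {}  — state set empty
rest 'cabc' ignored (set empty)
end set {} — state 9 not in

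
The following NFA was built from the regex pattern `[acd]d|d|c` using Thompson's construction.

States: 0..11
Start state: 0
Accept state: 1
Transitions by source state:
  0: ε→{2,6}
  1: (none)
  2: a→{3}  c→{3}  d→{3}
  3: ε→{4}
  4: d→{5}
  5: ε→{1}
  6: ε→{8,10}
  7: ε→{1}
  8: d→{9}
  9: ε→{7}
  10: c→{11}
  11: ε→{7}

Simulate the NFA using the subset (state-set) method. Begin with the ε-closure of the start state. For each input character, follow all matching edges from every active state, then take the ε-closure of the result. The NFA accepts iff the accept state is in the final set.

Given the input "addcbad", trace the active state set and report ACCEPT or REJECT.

initial (ε-close {0}): {0,2,6,8,10}
'a' @ 1: {3,4}
'd' @ 2: {1,5}  [accepting]
'd' @ 3: {}  — state set empty
rest 'cbad' ignored (set empty)
after full input: {}  (accept=1 not in)

Answer: REJECT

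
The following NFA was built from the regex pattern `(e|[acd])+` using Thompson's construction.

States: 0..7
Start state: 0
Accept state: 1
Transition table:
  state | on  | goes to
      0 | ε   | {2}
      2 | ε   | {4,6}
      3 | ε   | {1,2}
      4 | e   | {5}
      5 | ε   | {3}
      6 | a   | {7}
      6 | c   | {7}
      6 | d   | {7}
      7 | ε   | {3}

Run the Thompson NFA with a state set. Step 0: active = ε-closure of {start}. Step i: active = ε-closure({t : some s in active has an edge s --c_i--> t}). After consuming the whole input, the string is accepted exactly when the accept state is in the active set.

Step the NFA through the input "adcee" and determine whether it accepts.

S₀ = ε-closure({0}) = {0,2,4,6}
'a' @ 1: {1,2,3,4,6,7}  ✓accept
'd' @ 2: {1,2,3,4,6,7}  ✓accept
'c' @ 3: {1,2,3,4,6,7}  ✓accept
'e' @ 4: {1,2,3,4,5,6}  ✓accept
'e' @ 5: {1,2,3,4,5,6}  ✓accept
end set {1,2,3,4,5,6} — state 1 in

Answer: ACCEPT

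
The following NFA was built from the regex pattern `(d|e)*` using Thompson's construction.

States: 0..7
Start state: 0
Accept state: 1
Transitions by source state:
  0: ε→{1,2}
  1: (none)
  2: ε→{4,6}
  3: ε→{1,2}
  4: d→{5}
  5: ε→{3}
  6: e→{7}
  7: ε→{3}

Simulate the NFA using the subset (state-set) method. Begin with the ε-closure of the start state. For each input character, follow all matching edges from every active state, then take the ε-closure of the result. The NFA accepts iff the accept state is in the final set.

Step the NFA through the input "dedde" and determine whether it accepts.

S₀ = ε-closure({0}) = {0,1,2,4,6}
'd' @ 1: {1,2,3,4,5,6}  [accepting]
'e' @ 2: {1,2,3,4,6,7}  [accepting]
'd' @ 3: {1,2,3,4,5,6}  [accepting]
'd' @ 4: {1,2,3,4,5,6}  [accepting]
'e' @ 5: {1,2,3,4,6,7}  [accepting]
after full input: {1,2,3,4,6,7}  (accept=1 in)

Answer: ACCEPT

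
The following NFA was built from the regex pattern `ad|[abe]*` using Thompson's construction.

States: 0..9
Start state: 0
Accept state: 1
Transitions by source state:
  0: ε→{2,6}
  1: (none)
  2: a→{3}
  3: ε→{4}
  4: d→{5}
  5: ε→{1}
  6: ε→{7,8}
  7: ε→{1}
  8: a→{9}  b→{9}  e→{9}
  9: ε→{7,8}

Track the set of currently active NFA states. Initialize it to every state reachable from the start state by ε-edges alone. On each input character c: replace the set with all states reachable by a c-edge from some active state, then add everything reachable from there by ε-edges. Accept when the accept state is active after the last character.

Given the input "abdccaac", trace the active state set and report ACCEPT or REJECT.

start: ε-closure({0}) = {0,1,2,6,7,8}
'a' @ 1: {1,3,4,7,8,9}  [accepting]
'b' @ 2: {1,7,8,9}  [accepting]
'd' @ 3: {}  — no active states
rest 'ccaac' ignored (set empty)
final: {}; accept 1 not in set

Answer: REJECT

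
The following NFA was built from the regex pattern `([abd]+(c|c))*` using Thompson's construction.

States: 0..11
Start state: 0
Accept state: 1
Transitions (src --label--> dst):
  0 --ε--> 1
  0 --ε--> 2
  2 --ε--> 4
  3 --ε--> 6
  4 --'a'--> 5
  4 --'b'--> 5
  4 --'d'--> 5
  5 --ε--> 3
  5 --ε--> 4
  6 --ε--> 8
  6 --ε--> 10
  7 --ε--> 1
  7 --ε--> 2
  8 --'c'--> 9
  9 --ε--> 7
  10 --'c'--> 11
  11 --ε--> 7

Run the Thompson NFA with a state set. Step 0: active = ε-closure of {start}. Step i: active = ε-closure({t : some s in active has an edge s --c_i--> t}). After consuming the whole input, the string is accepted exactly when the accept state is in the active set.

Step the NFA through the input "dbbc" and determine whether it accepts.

Answer: ACCEPT

Derivation:
S₀ = ε-closure({0}) = {0,1,2,4}
'd' @ 1: {3,4,5,6,8,10}
'b' @ 2: {3,4,5,6,8,10}
'b' @ 3: {3,4,5,6,8,10}
'c' @ 4: {1,2,4,7,9,11}  (accept∈set)
after full input: {1,2,4,7,9,11}  (accept=1 in)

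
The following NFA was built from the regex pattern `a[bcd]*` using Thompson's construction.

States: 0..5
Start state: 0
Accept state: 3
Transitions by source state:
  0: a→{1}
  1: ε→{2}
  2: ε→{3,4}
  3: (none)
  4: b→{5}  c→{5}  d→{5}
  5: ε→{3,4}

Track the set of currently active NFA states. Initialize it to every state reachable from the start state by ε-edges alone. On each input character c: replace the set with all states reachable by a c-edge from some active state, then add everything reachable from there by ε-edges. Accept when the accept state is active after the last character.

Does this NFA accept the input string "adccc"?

Answer: ACCEPT

Derivation:
start: ε-closure({0}) = {0}
'a' @ 1: {1,2,3,4}  ✓accept
'd' @ 2: {3,4,5}  ✓accept
'c' @ 3: {3,4,5}  ✓accept
'c' @ 4: {3,4,5}  ✓accept
'c' @ 5: {3,4,5}  ✓accept
end set {3,4,5} — state 3 in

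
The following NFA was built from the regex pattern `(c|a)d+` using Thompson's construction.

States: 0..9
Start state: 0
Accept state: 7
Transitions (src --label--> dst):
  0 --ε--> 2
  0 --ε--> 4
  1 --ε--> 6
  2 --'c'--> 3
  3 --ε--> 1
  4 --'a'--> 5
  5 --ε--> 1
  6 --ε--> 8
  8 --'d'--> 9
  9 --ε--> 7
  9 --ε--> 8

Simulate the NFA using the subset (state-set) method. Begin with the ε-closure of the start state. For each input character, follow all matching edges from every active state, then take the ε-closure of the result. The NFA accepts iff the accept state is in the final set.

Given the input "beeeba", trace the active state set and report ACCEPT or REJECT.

S₀ = ε-closure({0}) = {0,2,4}
'b' @ 1: {}  — dead — no transitions
rest 'eeeba' ignored (set empty)
final: {}; accept 7 not in set

Answer: REJECT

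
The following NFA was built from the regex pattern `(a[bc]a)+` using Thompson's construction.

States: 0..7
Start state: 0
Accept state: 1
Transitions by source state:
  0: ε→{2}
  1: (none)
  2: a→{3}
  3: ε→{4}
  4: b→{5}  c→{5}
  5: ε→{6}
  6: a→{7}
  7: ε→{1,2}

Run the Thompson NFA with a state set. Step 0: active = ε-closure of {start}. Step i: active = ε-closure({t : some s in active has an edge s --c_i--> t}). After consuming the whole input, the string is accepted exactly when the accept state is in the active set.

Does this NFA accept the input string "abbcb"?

S₀ = ε-closure({0}) = {0,2}
'a' @ 1: {3,4}
'b' @ 2: {5,6}
'b' @ 3: {}  — dead — no transitions
rest 'cb' ignored (set empty)
end set {} — state 1 not in

Answer: REJECT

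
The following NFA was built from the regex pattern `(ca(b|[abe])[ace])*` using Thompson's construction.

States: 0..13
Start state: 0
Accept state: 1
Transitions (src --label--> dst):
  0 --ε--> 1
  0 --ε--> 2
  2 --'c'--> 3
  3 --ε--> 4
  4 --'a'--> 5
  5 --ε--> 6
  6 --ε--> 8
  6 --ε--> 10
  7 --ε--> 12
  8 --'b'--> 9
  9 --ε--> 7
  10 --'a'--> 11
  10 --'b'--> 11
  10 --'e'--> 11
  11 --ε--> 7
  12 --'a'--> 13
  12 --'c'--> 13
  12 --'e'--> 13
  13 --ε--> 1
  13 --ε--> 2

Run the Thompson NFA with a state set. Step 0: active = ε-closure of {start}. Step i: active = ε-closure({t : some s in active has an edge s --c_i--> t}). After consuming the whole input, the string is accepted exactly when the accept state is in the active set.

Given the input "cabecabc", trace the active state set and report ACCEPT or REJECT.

S₀ = ε-closure({0}) = {0,1,2}
'c' @ 1: {3,4}
'a' @ 2: {5,6,8,10}
'b' @ 3: {7,9,11,12}
'e' @ 4: {1,2,13}  ✓accept
'c' @ 5: {3,4}
'a' @ 6: {5,6,8,10}
'b' @ 7: {7,9,11,12}
'c' @ 8: {1,2,13}  ✓accept
after full input: {1,2,13}  (accept=1 in)

Answer: ACCEPT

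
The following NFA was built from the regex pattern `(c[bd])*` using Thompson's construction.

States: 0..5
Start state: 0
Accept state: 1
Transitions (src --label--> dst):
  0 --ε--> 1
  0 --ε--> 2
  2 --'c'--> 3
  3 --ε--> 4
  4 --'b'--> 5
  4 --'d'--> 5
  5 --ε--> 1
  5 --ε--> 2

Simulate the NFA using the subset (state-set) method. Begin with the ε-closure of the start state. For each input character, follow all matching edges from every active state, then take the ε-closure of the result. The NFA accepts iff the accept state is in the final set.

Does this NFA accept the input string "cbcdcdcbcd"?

Answer: ACCEPT

Derivation:
start: ε-closure({0}) = {0,1,2}
'c' @ 1: {3,4}
'b' @ 2: {1,2,5}  [accepting]
'c' @ 3: {3,4}
'd' @ 4: {1,2,5}  [accepting]
'c' @ 5: {3,4}
'd' @ 6: {1,2,5}  [accepting]
'c' @ 7: {3,4}
'b' @ 8: {1,2,5}  [accepting]
'c' @ 9: {3,4}
'd' @ 10: {1,2,5}  [accepting]
end set {1,2,5} — state 1 in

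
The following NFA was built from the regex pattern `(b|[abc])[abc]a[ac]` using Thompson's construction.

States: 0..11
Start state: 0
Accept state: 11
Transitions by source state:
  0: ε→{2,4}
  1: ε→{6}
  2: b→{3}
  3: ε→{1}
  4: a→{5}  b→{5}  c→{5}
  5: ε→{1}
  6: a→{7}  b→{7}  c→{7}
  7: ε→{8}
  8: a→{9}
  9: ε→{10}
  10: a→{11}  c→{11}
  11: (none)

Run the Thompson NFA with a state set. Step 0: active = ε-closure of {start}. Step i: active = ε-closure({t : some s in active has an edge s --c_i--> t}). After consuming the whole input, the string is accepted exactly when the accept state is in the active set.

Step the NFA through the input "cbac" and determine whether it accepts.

start: ε-closure({0}) = {0,2,4}
'c' @ 1: {1,5,6}
'b' @ 2: {7,8}
'a' @ 3: {9,10}
'c' @ 4: {11}  ✓accept
final: {11}; accept 11 in set

Answer: ACCEPT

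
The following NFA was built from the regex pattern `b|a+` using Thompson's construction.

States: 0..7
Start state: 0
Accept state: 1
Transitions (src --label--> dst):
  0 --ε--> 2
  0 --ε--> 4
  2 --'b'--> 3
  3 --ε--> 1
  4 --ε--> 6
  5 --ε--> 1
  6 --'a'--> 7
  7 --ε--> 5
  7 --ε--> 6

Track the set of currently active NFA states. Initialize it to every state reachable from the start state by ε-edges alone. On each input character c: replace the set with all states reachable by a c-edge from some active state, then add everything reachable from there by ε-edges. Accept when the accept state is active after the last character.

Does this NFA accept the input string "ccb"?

initial (ε-close {0}): {0,2,4,6}
'c' @ 1: {}  — no active states
rest 'cb' ignored (set empty)
end set {} — state 1 not in

Answer: REJECT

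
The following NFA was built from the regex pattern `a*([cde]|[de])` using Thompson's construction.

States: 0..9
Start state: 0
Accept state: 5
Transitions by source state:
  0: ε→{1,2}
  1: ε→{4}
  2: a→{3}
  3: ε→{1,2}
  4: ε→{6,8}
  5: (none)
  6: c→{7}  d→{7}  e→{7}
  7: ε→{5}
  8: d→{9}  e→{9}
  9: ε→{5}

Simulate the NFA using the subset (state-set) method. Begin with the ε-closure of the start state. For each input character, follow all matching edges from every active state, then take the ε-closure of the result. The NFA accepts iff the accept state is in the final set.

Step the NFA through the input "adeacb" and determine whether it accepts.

Answer: REJECT

Trace:
initial (ε-close {0}): {0,1,2,4,6,8}
'a' @ 1: {1,2,3,4,6,8}
'd' @ 2: {5,7,9}  ✓accept
'e' @ 3: {}  — no active states
rest 'acb' ignored (set empty)
end set {} — state 5 not in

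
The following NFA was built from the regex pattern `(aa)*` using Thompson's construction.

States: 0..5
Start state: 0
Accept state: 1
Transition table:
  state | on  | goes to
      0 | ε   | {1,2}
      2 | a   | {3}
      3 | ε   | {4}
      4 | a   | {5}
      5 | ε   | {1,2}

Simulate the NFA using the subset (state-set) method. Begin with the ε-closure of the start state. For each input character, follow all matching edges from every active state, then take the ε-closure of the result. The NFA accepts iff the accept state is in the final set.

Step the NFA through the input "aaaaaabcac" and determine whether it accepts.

Answer: REJECT

Trace:
initial (ε-close {0}): {0,1,2}
'a' @ 1: {3,4}
'a' @ 2: {1,2,5}  [accepting]
'a' @ 3: {3,4}
'a' @ 4: {1,2,5}  [accepting]
'a' @ 5: {3,4}
'a' @ 6: {1,2,5}  [accepting]
'b' @ 7: {}  — dead — no transitions
rest 'cac' ignored (set empty)
after full input: {}  (accept=1 not in)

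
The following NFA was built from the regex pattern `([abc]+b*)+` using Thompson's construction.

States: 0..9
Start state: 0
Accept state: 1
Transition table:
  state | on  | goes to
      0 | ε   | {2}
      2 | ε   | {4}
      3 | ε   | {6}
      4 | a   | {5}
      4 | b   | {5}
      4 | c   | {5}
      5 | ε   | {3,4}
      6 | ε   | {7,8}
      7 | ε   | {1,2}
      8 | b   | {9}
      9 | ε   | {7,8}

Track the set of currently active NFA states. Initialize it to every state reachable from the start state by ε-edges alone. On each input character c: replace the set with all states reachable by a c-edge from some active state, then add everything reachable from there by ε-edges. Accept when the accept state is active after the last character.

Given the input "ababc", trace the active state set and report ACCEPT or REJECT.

Answer: ACCEPT

Derivation:
start: ε-closure({0}) = {0,2,4}
'a' @ 1: {1,2,3,4,5,6,7,8}  (accept∈set)
'b' @ 2: {1,2,3,4,5,6,7,8,9}  (accept∈set)
'a' @ 3: {1,2,3,4,5,6,7,8}  (accept∈set)
'b' @ 4: {1,2,3,4,5,6,7,8,9}  (accept∈set)
'c' @ 5: {1,2,3,4,5,6,7,8}  (accept∈set)
after full input: {1,2,3,4,5,6,7,8}  (accept=1 in)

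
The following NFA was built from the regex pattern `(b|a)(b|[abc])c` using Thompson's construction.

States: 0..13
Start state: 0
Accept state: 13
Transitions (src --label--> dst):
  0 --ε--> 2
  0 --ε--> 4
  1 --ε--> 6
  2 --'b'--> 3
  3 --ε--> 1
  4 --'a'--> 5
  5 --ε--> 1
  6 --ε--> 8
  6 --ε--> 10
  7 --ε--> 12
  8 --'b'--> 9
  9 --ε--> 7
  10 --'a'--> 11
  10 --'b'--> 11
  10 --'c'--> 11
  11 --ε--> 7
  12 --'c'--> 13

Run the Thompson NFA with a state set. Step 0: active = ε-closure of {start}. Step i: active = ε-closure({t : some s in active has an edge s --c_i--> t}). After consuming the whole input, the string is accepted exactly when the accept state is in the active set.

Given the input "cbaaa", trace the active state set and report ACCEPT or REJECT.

Answer: REJECT

Derivation:
initial (ε-close {0}): {0,2,4}
'c' @ 1: {}  — no active states
rest 'baaa' ignored (set empty)
after full input: {}  (accept=13 not in)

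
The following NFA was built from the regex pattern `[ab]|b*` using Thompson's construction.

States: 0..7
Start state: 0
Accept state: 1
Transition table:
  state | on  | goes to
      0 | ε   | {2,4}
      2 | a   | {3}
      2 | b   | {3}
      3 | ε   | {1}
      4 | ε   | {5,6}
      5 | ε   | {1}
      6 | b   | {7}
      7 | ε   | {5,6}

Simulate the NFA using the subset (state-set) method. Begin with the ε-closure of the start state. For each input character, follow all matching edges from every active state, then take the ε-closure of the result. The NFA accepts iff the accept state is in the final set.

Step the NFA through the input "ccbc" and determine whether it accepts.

start: ε-closure({0}) = {0,1,2,4,5,6}
'c' @ 1: {}  — dead — no transitions
rest 'cbc' ignored (set empty)
final: {}; accept 1 not in set

Answer: REJECT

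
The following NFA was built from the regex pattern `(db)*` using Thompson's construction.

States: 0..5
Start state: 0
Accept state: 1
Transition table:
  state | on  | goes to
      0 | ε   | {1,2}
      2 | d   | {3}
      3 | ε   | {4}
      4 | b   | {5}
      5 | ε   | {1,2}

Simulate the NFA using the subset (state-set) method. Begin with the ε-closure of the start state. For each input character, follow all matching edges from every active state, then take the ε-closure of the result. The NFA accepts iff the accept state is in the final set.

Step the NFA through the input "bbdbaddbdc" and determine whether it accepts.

Answer: REJECT

Derivation:
initial (ε-close {0}): {0,1,2}
'b' @ 1: {}  — no active states
rest 'bdbaddbdc' ignored (set empty)
after full input: {}  (accept=1 not in)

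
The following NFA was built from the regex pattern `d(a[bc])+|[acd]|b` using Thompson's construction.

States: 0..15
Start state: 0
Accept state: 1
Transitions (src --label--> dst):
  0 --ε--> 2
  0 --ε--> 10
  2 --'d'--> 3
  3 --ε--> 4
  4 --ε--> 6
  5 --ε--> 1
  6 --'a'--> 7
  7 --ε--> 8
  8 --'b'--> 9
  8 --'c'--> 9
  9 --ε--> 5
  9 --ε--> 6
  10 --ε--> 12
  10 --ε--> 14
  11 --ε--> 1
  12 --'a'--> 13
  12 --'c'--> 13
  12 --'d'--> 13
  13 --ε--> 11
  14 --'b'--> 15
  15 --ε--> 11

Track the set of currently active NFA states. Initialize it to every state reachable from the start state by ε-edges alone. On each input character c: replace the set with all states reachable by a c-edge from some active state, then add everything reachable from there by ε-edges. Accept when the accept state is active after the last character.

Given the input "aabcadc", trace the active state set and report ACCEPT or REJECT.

Answer: REJECT

Derivation:
start: ε-closure({0}) = {0,2,10,12,14}
'a' @ 1: {1,11,13}  [accepting]
'a' @ 2: {}  — state set empty
rest 'bcadc' ignored (set empty)
end set {} — state 1 not in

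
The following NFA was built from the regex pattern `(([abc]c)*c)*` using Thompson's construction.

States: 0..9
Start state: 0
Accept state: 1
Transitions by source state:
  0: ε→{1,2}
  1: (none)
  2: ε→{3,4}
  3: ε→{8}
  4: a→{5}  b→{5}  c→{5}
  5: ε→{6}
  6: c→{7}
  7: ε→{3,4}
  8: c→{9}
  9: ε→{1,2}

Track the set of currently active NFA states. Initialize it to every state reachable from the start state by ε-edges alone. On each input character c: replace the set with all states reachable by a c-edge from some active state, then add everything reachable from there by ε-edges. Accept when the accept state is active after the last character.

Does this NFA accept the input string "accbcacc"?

Answer: ACCEPT

Derivation:
S₀ = ε-closure({0}) = {0,1,2,3,4,8}
'a' @ 1: {5,6}
'c' @ 2: {3,4,7,8}
'c' @ 3: {1,2,3,4,5,6,8,9}  [accepting]
'b' @ 4: {5,6}
'c' @ 5: {3,4,7,8}
'a' @ 6: {5,6}
'c' @ 7: {3,4,7,8}
'c' @ 8: {1,2,3,4,5,6,8,9}  [accepting]
after full input: {1,2,3,4,5,6,8,9}  (accept=1 in)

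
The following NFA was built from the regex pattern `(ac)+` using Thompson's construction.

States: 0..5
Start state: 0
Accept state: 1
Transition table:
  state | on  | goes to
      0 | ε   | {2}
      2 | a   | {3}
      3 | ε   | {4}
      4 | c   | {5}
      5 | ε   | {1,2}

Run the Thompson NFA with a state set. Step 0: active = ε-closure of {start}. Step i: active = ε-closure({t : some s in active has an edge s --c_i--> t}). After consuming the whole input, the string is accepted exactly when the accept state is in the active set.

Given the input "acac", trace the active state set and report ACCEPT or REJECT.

initial (ε-close {0}): {0,2}
'a' @ 1: {3,4}
'c' @ 2: {1,2,5}  (accept∈set)
'a' @ 3: {3,4}
'c' @ 4: {1,2,5}  (accept∈set)
end set {1,2,5} — state 1 in

Answer: ACCEPT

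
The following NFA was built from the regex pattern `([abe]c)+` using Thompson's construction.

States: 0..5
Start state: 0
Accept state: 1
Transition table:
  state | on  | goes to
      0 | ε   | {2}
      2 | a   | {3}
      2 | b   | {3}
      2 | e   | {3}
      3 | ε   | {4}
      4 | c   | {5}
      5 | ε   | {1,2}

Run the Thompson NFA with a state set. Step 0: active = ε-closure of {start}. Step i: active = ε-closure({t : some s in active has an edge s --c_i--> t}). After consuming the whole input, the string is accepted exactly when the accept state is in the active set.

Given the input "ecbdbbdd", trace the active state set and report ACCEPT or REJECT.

Answer: REJECT

Trace:
initial (ε-close {0}): {0,2}
'e' @ 1: {3,4}
'c' @ 2: {1,2,5}  ✓accept
'b' @ 3: {3,4}
'd' @ 4: {}  — no active states
rest 'bbdd' ignored (set empty)
after full input: {}  (accept=1 not in)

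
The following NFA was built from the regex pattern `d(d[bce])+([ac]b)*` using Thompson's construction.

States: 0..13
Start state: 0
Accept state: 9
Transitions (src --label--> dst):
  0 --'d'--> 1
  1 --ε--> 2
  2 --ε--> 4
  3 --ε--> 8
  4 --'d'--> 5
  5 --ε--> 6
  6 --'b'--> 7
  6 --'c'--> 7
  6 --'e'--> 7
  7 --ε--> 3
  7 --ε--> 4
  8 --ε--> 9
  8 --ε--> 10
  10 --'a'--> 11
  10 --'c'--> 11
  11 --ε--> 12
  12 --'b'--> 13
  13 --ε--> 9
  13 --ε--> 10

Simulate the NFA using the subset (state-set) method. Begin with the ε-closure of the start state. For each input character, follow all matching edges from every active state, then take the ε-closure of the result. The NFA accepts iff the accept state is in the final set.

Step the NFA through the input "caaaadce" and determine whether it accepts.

start: ε-closure({0}) = {0}
'c' @ 1: {}  — state set empty
rest 'aaaadce' ignored (set empty)
final: {}; accept 9 not in set

Answer: REJECT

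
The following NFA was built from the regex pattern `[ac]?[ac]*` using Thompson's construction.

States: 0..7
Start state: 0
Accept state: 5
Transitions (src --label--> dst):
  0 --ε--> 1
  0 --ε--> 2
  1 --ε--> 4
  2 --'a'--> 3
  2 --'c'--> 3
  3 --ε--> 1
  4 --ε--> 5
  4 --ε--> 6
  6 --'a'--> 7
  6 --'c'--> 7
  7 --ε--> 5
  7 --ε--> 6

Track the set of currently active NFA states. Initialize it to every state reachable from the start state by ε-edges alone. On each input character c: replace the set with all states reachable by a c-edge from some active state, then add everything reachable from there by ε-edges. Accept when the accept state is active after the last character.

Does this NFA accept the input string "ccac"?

S₀ = ε-closure({0}) = {0,1,2,4,5,6}
'c' @ 1: {1,3,4,5,6,7}  ✓accept
'c' @ 2: {5,6,7}  ✓accept
'a' @ 3: {5,6,7}  ✓accept
'c' @ 4: {5,6,7}  ✓accept
after full input: {5,6,7}  (accept=5 in)

Answer: ACCEPT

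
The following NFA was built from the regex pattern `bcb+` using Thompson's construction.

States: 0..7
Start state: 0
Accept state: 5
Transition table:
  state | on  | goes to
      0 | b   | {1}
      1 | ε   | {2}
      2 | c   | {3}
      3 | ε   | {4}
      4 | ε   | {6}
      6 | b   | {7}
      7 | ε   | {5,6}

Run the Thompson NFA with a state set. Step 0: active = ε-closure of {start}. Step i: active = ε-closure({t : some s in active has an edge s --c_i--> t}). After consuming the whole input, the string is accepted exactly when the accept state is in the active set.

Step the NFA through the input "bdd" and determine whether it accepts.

Answer: REJECT

Derivation:
initial (ε-close {0}): {0}
'b' @ 1: {1,2}
'd' @ 2: {}  — no active states
rest 'd' ignored (set empty)
final: {}; accept 5 not in set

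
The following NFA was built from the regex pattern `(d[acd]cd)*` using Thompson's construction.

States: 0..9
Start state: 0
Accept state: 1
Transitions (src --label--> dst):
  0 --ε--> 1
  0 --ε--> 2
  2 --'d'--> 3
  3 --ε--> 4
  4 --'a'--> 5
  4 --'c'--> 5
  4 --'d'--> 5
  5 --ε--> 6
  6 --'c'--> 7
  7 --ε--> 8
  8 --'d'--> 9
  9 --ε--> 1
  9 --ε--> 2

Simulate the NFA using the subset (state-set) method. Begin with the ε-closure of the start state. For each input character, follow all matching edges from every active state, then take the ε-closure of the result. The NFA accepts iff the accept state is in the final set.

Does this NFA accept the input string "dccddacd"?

Answer: ACCEPT

Derivation:
start: ε-closure({0}) = {0,1,2}
'd' @ 1: {3,4}
'c' @ 2: {5,6}
'c' @ 3: {7,8}
'd' @ 4: {1,2,9}  (accept∈set)
'd' @ 5: {3,4}
'a' @ 6: {5,6}
'c' @ 7: {7,8}
'd' @ 8: {1,2,9}  (accept∈set)
final: {1,2,9}; accept 1 in set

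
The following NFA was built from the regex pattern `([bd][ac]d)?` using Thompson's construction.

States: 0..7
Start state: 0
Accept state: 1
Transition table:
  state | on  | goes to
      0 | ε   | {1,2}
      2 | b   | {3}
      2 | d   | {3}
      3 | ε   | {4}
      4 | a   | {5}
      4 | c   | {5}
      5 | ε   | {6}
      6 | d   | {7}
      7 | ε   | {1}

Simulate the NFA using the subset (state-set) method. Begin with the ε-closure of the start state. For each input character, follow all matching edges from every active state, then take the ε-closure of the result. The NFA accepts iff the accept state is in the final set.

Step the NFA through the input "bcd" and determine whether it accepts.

Answer: ACCEPT

Trace:
start: ε-closure({0}) = {0,1,2}
'b' @ 1: {3,4}
'c' @ 2: {5,6}
'd' @ 3: {1,7}  (accept∈set)
end set {1,7} — state 1 in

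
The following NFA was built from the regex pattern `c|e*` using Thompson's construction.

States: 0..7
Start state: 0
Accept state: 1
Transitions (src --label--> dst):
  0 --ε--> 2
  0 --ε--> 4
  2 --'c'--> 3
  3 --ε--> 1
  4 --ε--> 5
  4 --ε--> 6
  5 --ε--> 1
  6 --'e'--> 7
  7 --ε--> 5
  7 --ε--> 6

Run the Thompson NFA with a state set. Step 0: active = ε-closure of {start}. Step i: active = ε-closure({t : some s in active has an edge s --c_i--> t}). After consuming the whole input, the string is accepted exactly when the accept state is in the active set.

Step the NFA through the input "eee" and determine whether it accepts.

Answer: ACCEPT

Derivation:
start: ε-closure({0}) = {0,1,2,4,5,6}
'e' @ 1: {1,5,6,7}  [accepting]
'e' @ 2: {1,5,6,7}  [accepting]
'e' @ 3: {1,5,6,7}  [accepting]
end set {1,5,6,7} — state 1 in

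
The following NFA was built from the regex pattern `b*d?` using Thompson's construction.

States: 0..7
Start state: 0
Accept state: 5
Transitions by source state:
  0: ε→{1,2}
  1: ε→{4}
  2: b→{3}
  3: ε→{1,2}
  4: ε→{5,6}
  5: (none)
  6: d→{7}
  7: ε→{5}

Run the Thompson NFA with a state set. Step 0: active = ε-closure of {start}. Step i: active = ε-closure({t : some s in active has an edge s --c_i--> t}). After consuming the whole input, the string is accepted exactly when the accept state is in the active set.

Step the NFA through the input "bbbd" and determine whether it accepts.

start: ε-closure({0}) = {0,1,2,4,5,6}
'b' @ 1: {1,2,3,4,5,6}  (accept∈set)
'b' @ 2: {1,2,3,4,5,6}  (accept∈set)
'b' @ 3: {1,2,3,4,5,6}  (accept∈set)
'd' @ 4: {5,7}  (accept∈set)
after full input: {5,7}  (accept=5 in)

Answer: ACCEPT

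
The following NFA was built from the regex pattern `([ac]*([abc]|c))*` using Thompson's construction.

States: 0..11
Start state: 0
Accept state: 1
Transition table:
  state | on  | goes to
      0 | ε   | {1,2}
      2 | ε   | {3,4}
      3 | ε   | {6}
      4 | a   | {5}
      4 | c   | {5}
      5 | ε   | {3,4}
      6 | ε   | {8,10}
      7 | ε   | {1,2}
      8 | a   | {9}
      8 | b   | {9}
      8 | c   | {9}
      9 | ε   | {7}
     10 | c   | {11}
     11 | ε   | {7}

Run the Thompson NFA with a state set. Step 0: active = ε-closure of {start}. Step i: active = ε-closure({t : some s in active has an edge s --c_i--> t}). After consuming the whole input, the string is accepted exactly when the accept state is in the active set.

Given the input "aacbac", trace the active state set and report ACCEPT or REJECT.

S₀ = ε-closure({0}) = {0,1,2,3,4,6,8,10}
'a' @ 1: {1,2,3,4,5,6,7,8,9,10}  [accepting]
'a' @ 2: {1,2,3,4,5,6,7,8,9,10}  [accepting]
'c' @ 3: {1,2,3,4,5,6,7,8,9,10,11}  [accepting]
'b' @ 4: {1,2,3,4,6,7,8,9,10}  [accepting]
'a' @ 5: {1,2,3,4,5,6,7,8,9,10}  [accepting]
'c' @ 6: {1,2,3,4,5,6,7,8,9,10,11}  [accepting]
after full input: {1,2,3,4,5,6,7,8,9,10,11}  (accept=1 in)

Answer: ACCEPT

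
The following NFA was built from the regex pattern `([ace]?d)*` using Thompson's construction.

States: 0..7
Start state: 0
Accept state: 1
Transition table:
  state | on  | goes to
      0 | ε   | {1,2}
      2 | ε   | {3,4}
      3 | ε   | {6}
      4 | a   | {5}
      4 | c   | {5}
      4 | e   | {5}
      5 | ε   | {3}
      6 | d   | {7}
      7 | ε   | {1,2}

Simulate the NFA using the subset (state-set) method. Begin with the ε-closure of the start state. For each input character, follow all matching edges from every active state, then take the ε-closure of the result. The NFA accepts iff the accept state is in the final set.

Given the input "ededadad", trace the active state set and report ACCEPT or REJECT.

S₀ = ε-closure({0}) = {0,1,2,3,4,6}
'e' @ 1: {3,5,6}
'd' @ 2: {1,2,3,4,6,7}  ✓accept
'e' @ 3: {3,5,6}
'd' @ 4: {1,2,3,4,6,7}  ✓accept
'a' @ 5: {3,5,6}
'd' @ 6: {1,2,3,4,6,7}  ✓accept
'a' @ 7: {3,5,6}
'd' @ 8: {1,2,3,4,6,7}  ✓accept
final: {1,2,3,4,6,7}; accept 1 in set

Answer: ACCEPT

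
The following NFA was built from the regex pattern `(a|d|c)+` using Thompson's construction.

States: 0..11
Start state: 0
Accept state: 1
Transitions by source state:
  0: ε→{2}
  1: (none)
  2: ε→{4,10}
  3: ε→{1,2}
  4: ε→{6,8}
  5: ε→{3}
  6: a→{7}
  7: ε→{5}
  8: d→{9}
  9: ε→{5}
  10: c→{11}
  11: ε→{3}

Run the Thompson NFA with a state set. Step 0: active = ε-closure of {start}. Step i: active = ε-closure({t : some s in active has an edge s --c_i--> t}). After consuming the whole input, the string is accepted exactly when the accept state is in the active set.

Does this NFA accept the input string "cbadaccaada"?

Answer: REJECT

Derivation:
start: ε-closure({0}) = {0,2,4,6,8,10}
'c' @ 1: {1,2,3,4,6,8,10,11}  (accept∈set)
'b' @ 2: {}  — state set empty
rest 'adaccaada' ignored (set empty)
after full input: {}  (accept=1 not in)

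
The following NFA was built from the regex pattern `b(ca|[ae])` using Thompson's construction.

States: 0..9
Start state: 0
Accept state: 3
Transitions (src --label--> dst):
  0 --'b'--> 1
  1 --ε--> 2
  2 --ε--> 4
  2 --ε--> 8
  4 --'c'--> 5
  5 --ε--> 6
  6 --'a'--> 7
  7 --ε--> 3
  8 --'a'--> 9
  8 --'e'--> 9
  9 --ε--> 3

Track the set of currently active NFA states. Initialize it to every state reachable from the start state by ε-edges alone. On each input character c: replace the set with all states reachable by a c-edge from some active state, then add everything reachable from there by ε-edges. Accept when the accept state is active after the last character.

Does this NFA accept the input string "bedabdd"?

Answer: REJECT

Trace:
initial (ε-close {0}): {0}
'b' @ 1: {1,2,4,8}
'e' @ 2: {3,9}  (accept∈set)
'd' @ 3: {}  — dead — no transitions
rest 'abdd' ignored (set empty)
after full input: {}  (accept=3 not in)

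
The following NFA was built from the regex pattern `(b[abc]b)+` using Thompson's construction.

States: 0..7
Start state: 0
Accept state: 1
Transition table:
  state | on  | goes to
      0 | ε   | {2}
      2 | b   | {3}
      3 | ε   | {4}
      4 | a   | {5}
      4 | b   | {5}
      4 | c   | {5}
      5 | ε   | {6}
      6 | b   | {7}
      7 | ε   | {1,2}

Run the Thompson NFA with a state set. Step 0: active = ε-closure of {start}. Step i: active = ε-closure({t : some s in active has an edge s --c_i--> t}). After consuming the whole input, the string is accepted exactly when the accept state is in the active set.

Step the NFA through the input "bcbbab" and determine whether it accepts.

initial (ε-close {0}): {0,2}
'b' @ 1: {3,4}
'c' @ 2: {5,6}
'b' @ 3: {1,2,7}  ✓accept
'b' @ 4: {3,4}
'a' @ 5: {5,6}
'b' @ 6: {1,2,7}  ✓accept
end set {1,2,7} — state 1 in

Answer: ACCEPT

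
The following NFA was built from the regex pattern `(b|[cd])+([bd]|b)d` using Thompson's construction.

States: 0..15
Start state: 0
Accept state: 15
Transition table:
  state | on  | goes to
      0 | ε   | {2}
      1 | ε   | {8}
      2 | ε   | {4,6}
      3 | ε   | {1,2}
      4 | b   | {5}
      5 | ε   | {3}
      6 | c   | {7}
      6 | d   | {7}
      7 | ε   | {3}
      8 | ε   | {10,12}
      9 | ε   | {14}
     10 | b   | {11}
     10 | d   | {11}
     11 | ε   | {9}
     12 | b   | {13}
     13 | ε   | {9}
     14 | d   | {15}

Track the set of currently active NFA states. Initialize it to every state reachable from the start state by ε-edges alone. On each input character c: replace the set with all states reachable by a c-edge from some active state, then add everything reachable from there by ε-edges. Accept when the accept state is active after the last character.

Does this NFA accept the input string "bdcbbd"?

start: ε-closure({0}) = {0,2,4,6}
'b' @ 1: {1,2,3,4,5,6,8,10,12}
'd' @ 2: {1,2,3,4,6,7,8,9,10,11,12,14}
'c' @ 3: {1,2,3,4,6,7,8,10,12}
'b' @ 4: {1,2,3,4,5,6,8,9,10,11,12,13,14}
'b' @ 5: {1,2,3,4,5,6,8,9,10,11,12,13,14}
'd' @ 6: {1,2,3,4,6,7,8,9,10,11,12,14,15}  (accept∈set)
end set {1,2,3,4,6,7,8,9,10,11,12,14,15} — state 15 in

Answer: ACCEPT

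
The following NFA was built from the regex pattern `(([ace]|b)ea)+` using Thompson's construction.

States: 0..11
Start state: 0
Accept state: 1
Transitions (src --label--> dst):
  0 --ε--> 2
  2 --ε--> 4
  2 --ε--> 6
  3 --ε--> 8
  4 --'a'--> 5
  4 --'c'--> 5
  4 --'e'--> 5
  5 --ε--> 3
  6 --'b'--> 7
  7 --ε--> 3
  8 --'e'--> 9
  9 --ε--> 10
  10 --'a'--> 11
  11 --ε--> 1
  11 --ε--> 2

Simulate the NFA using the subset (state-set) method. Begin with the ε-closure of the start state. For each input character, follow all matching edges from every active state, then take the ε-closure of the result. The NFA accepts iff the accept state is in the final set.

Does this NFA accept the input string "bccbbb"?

start: ε-closure({0}) = {0,2,4,6}
'b' @ 1: {3,7,8}
'c' @ 2: {}  — no active states
rest 'cbbb' ignored (set empty)
end set {} — state 1 not in

Answer: REJECT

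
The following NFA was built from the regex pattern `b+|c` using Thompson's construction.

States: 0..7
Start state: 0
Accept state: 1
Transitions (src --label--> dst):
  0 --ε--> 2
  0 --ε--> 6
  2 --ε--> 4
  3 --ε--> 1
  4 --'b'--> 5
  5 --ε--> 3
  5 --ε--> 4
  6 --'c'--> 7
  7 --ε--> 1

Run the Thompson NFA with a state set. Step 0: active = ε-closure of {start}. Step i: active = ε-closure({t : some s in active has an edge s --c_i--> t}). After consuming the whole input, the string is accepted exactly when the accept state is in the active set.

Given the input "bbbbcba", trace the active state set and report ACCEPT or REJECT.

Answer: REJECT

Derivation:
S₀ = ε-closure({0}) = {0,2,4,6}
'b' @ 1: {1,3,4,5}  (accept∈set)
'b' @ 2: {1,3,4,5}  (accept∈set)
'b' @ 3: {1,3,4,5}  (accept∈set)
'b' @ 4: {1,3,4,5}  (accept∈set)
'c' @ 5: {}  — state set empty
rest 'ba' ignored (set empty)
end set {} — state 1 not in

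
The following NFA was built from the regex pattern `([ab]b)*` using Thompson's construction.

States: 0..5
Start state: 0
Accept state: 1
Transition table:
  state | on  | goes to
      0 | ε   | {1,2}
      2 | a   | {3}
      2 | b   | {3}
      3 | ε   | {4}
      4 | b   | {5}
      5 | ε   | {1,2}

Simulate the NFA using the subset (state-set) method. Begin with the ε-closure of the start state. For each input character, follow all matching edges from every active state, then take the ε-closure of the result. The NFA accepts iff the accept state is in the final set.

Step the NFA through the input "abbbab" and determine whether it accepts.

Answer: ACCEPT

Trace:
initial (ε-close {0}): {0,1,2}
'a' @ 1: {3,4}
'b' @ 2: {1,2,5}  (accept∈set)
'b' @ 3: {3,4}
'b' @ 4: {1,2,5}  (accept∈set)
'a' @ 5: {3,4}
'b' @ 6: {1,2,5}  (accept∈set)
after full input: {1,2,5}  (accept=1 in)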